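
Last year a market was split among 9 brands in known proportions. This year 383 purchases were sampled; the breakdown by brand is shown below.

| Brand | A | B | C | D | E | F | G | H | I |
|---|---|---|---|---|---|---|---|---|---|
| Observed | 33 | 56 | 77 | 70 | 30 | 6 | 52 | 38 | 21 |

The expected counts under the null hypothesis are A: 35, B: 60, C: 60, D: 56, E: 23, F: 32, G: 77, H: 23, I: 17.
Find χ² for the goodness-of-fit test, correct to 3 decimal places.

cat         O        E   (O−E)²/E
A          33       35     0.1143
B          56       60     0.2667
C          77       60     4.8167
D          70       56     3.5000
E          30       23     2.1304
F           6       32    21.1250
G          52       77     8.1169
H          38       23     9.7826
I          21       17     0.9412
Sum = 50.794

50.794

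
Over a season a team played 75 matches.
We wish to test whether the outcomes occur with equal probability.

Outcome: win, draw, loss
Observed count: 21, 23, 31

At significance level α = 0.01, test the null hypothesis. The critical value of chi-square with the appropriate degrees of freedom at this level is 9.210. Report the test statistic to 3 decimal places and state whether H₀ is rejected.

Expected count for each of the 3 categories: 75/3 = 25.
cat         O        E   (O−E)²/E
win        21       25     0.6400
draw       23       25     0.1600
loss       31       25     1.4400
Sum = 2.240
df = 2. Since 2.240 < 9.210, we do not reject H₀.

2.240; do not reject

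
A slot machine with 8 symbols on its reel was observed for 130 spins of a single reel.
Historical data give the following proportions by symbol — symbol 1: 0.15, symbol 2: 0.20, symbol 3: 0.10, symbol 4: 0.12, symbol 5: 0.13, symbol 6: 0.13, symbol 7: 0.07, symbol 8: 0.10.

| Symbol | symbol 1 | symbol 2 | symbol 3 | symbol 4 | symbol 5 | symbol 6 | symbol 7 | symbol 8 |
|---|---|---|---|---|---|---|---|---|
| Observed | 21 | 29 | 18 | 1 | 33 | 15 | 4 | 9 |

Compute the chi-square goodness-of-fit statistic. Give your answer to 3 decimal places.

35.689

Expected counts E_i = n·p_i: 130×0.15 = 19.5, 130×0.20 = 26, 130×0.10 = 13, 130×0.12 = 15.6, 130×0.13 = 16.9, 130×0.13 = 16.9, 130×0.07 = 9.1, 130×0.10 = 13.
symbol 1: (21 − 19.5)²/19.5 = 2.25/19.5 = 0.1154
symbol 2: (29 − 26)²/26 = 9/26 = 0.3462
symbol 3: (18 − 13)²/13 = 25/13 = 1.9231
symbol 4: (1 − 15.6)²/15.6 = 213.16/15.6 = 13.6641
symbol 5: (33 − 16.9)²/16.9 = 259.21/16.9 = 15.3379
symbol 6: (15 − 16.9)²/16.9 = 3.61/16.9 = 0.2136
symbol 7: (4 − 9.1)²/9.1 = 26.01/9.1 = 2.8582
symbol 8: (9 − 13)²/13 = 16/13 = 1.2308
Sum = 35.689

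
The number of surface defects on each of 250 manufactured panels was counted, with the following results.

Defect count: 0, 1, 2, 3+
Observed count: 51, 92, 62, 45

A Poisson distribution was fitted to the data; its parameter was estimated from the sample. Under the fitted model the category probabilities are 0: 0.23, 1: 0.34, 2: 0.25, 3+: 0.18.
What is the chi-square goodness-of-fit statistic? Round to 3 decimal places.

Expected counts E_i = n·p_i: 250×0.23 = 57.5, 250×0.34 = 85, 250×0.25 = 62.5, 250×0.18 = 45.
cat         O        E   (O−E)²/E
0          51     57.5     0.7348
1          92       85     0.5765
2          62     62.5     0.0040
3+         45       45     0.0000
Sum = 1.315

1.315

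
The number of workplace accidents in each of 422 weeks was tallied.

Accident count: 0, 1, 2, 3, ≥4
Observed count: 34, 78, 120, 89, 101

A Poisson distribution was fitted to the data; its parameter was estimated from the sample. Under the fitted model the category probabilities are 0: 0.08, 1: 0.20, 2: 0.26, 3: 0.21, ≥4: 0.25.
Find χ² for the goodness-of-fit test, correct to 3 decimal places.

Expected counts E_i = n·p_i: 422×0.08 = 33.76, 422×0.20 = 84.4, 422×0.26 = 109.72, 422×0.21 = 88.62, 422×0.25 = 105.5.
χ² = (34−33.76)²/33.76 + (78−84.4)²/84.4 + (120−109.72)²/109.72 + (89−88.62)²/88.62 + (101−105.5)²/105.5
   = 0.0017 + 0.4853 + 0.9632 + 0.0016 + 0.1919
Sum = 1.644

1.644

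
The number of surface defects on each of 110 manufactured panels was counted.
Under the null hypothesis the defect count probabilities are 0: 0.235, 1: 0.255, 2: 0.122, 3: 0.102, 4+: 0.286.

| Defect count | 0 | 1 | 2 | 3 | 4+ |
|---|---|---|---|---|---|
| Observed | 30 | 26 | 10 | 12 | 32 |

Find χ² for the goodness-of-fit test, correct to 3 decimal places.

1.751

Expected counts E_i = n·p_i: 110×0.235 = 25.85, 110×0.255 = 28.05, 110×0.122 = 13.42, 110×0.102 = 11.22, 110×0.286 = 31.46.
χ² = (30−25.85)²/25.85 + (26−28.05)²/28.05 + (10−13.42)²/13.42 + (12−11.22)²/11.22 + (32−31.46)²/31.46
   = 0.6662 + 0.1498 + 0.8716 + 0.0542 + 0.0093
Sum = 1.751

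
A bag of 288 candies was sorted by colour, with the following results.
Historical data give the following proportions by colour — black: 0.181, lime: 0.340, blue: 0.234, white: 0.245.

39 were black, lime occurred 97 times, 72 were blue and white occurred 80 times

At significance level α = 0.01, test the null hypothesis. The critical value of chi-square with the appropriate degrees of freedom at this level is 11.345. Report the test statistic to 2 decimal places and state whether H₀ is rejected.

4.89; do not reject

Expected counts E_i = n·p_i: 288×0.181 = 52.128, 288×0.340 = 97.92, 288×0.234 = 67.392, 288×0.245 = 70.56.
black: (39 − 52.128)²/52.128 = 172.344384/52.128 = 3.306
lime: (97 − 97.92)²/97.92 = 0.8464/97.92 = 0.009
blue: (72 − 67.392)²/67.392 = 21.233664/67.392 = 0.315
white: (80 − 70.56)²/70.56 = 89.1136/70.56 = 1.263
Sum = 4.89
df = 3. Since 4.89 < 11.345, we do not reject H₀.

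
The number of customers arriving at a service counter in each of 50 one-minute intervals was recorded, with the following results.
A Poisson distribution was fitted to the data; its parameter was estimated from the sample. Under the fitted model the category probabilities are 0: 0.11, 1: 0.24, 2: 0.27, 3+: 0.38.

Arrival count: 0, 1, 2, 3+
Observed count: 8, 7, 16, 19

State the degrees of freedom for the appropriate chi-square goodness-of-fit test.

2

There are k = 4 categories and 1 parameter estimated from the data, so df = 4 − 1 − 1 = 2.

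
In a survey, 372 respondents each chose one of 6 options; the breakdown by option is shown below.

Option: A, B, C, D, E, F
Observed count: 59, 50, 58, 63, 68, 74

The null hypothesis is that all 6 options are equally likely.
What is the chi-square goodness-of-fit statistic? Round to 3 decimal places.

Under H₀ each category has probability 1/6, so each expected count is 372/6 = 62.
cat         O        E   (O−E)²/E
A          59       62     0.1452
B          50       62     2.3226
C          58       62     0.2581
D          63       62     0.0161
E          68       62     0.5806
F          74       62     2.3226
Sum = 5.645

5.645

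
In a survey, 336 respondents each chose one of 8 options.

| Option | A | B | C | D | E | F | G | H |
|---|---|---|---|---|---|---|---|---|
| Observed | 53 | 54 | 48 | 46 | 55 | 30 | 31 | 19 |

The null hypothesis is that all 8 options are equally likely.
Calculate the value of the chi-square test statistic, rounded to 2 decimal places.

30.48

Expected count for each of the 8 categories: 336/8 = 42.
A: (53 − 42)²/42 = 121/42 = 2.881
B: (54 − 42)²/42 = 144/42 = 3.429
C: (48 − 42)²/42 = 36/42 = 0.857
D: (46 − 42)²/42 = 16/42 = 0.381
E: (55 − 42)²/42 = 169/42 = 4.024
F: (30 − 42)²/42 = 144/42 = 3.429
G: (31 − 42)²/42 = 121/42 = 2.881
H: (19 − 42)²/42 = 529/42 = 12.595
Sum = 30.48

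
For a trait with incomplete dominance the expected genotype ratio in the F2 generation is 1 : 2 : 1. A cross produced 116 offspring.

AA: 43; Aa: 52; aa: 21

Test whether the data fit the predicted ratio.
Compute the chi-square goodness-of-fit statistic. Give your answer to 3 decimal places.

9.586

Ratio total = 4. Expected counts: 116×1/4 = 29, 116×2/4 = 58, 116×1/4 = 29.
cat         O        E   (O−E)²/E
AA         43       29     6.7586
Aa         52       58     0.6207
aa         21       29     2.2069
Sum = 9.586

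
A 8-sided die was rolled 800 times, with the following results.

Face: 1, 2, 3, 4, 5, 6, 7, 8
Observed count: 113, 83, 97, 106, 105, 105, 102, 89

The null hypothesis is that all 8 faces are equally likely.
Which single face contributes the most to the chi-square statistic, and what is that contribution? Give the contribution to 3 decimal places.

Under H₀ each category has probability 1/8, so each expected count is 800/8 = 100.
χ² = (113−100)²/100 + (83−100)²/100 + (97−100)²/100 + (106−100)²/100 + (105−100)²/100 + (105−100)²/100 + (102−100)²/100 + (89−100)²/100
   = 1.6900 + 2.8900 + 0.0900 + 0.3600 + 0.2500 + 0.2500 + 0.0400 + 1.2100
The largest term is for 2: 2.890.

2, 2.890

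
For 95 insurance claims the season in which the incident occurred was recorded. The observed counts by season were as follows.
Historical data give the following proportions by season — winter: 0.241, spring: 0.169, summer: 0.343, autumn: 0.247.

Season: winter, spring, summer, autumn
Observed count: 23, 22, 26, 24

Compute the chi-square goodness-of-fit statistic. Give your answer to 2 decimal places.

3.54

Expected counts E_i = n·p_i: 95×0.241 = 22.895, 95×0.169 = 16.055, 95×0.343 = 32.585, 95×0.247 = 23.465.
cat         O        E   (O−E)²/E
winter     23   22.895      0.000
spring     22   16.055      2.201
summer     26   32.585      1.331
autumn     24   23.465      0.012
Sum = 3.54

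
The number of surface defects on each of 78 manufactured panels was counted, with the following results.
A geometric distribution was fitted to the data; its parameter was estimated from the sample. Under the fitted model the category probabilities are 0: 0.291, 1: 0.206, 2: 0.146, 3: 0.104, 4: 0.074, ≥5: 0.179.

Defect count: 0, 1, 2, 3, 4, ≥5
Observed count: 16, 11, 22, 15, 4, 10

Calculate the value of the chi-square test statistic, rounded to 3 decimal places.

Expected counts E_i = n·p_i: 78×0.291 = 22.698, 78×0.206 = 16.068, 78×0.146 = 11.388, 78×0.104 = 8.112, 78×0.074 = 5.772, 78×0.179 = 13.962.
0: (16 − 22.698)²/22.698 = 44.863204/22.698 = 1.9765
1: (11 − 16.068)²/16.068 = 25.684624/16.068 = 1.5985
2: (22 − 11.388)²/11.388 = 112.614544/11.388 = 9.8889
3: (15 − 8.112)²/8.112 = 47.444544/8.112 = 5.8487
4: (4 − 5.772)²/5.772 = 3.139984/5.772 = 0.5440
≥5: (10 − 13.962)²/13.962 = 15.697444/13.962 = 1.1243
Sum = 20.981

20.981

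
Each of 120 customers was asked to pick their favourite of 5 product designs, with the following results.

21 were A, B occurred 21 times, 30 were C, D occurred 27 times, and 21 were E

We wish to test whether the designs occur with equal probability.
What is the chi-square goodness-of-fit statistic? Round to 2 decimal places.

3.00

Expected count for each of the 5 categories: 120/5 = 24.
A: (21 − 24)²/24 = 9/24 = 0.375
B: (21 − 24)²/24 = 9/24 = 0.375
C: (30 − 24)²/24 = 36/24 = 1.500
D: (27 − 24)²/24 = 9/24 = 0.375
E: (21 − 24)²/24 = 9/24 = 0.375
Sum = 3.00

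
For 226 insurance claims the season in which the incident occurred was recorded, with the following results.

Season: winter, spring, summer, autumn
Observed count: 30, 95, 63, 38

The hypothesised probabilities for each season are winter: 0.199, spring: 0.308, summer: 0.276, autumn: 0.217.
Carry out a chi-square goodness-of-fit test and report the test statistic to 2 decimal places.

Expected counts E_i = n·p_i: 226×0.199 = 44.974, 226×0.308 = 69.608, 226×0.276 = 62.376, 226×0.217 = 49.042.
χ² = (30−44.974)²/44.974 + (95−69.608)²/69.608 + (63−62.376)²/62.376 + (38−49.042)²/49.042
   = 4.986 + 9.263 + 0.006 + 2.486
Sum = 16.74

16.74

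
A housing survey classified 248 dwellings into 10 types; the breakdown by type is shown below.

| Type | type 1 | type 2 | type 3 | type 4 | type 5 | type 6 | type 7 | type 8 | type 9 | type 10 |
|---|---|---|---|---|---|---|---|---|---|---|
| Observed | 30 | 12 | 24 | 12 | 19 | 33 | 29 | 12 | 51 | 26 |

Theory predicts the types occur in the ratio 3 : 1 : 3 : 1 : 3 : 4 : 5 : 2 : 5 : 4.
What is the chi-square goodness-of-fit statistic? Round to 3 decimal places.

14.748

Ratio total = 31. Expected counts: 248×3/31 = 24, 248×1/31 = 8, 248×3/31 = 24, 248×1/31 = 8, 248×3/31 = 24, 248×4/31 = 32, 248×5/31 = 40, 248×2/31 = 16, 248×5/31 = 40, 248×4/31 = 32.
type 1: (30 − 24)²/24 = 36/24 = 1.5000
type 2: (12 − 8)²/8 = 16/8 = 2.0000
type 3: (24 − 24)²/24 = 0/24 = 0.0000
type 4: (12 − 8)²/8 = 16/8 = 2.0000
type 5: (19 − 24)²/24 = 25/24 = 1.0417
type 6: (33 − 32)²/32 = 1/32 = 0.0313
type 7: (29 − 40)²/40 = 121/40 = 3.0250
type 8: (12 − 16)²/16 = 16/16 = 1.0000
type 9: (51 − 40)²/40 = 121/40 = 3.0250
type 10: (26 − 32)²/32 = 36/32 = 1.1250
Sum = 14.748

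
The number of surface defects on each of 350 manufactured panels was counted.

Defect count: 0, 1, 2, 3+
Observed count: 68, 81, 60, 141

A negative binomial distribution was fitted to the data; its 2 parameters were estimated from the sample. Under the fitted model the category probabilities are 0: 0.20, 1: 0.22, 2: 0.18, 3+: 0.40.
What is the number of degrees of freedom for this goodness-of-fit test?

There are k = 4 categories and 2 parameters estimated from the data, so df = 4 − 1 − 2 = 1.

1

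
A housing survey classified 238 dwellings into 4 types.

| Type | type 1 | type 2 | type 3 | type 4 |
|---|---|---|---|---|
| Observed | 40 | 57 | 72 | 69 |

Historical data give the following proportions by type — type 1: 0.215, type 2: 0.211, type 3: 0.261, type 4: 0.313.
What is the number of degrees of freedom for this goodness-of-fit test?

3

There are k = 4 categories and no parameters were estimated from the data, so df = 4 − 1 = 3.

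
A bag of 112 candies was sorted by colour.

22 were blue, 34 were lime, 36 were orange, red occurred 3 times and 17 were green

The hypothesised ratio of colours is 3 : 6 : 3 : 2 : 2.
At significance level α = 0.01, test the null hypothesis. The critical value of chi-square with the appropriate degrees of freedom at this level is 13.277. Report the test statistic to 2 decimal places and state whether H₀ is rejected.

Ratio total = 16. Expected counts: 112×3/16 = 21, 112×6/16 = 42, 112×3/16 = 21, 112×2/16 = 14, 112×2/16 = 14.
χ² = (22−21)²/21 + (34−42)²/42 + (36−21)²/21 + (3−14)²/14 + (17−14)²/14
   = 0.048 + 1.524 + 10.714 + 8.643 + 0.643
Sum = 21.57
df = 4. Since 21.57 > 13.277, we reject H₀.

21.57; reject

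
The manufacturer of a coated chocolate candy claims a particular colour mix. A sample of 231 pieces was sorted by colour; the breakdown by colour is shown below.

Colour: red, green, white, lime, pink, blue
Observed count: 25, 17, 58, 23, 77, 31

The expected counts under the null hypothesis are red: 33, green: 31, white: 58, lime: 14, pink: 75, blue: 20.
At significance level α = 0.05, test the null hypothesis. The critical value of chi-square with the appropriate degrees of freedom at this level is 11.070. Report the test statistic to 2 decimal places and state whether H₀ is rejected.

red: (25 − 33)²/33 = 64/33 = 1.939
green: (17 − 31)²/31 = 196/31 = 6.323
white: (58 − 58)²/58 = 0/58 = 0.000
lime: (23 − 14)²/14 = 81/14 = 5.786
pink: (77 − 75)²/75 = 4/75 = 0.053
blue: (31 − 20)²/20 = 121/20 = 6.050
Sum = 20.15
df = 5. Since 20.15 > 11.070, we reject H₀.

20.15; reject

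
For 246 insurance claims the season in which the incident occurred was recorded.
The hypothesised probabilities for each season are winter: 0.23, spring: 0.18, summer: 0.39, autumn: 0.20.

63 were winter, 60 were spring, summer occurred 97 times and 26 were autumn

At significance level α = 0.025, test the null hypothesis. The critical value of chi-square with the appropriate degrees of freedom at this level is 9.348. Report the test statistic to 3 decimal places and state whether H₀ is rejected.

17.261; reject

Expected counts E_i = n·p_i: 246×0.23 = 56.58, 246×0.18 = 44.28, 246×0.39 = 95.94, 246×0.20 = 49.2.
winter: (63 − 56.58)²/56.58 = 41.2164/56.58 = 0.7285
spring: (60 − 44.28)²/44.28 = 247.1184/44.28 = 5.5808
summer: (97 − 95.94)²/95.94 = 1.1236/95.94 = 0.0117
autumn: (26 − 49.2)²/49.2 = 538.24/49.2 = 10.9398
Sum = 17.261
df = 3. Since 17.261 > 9.348, we reject H₀.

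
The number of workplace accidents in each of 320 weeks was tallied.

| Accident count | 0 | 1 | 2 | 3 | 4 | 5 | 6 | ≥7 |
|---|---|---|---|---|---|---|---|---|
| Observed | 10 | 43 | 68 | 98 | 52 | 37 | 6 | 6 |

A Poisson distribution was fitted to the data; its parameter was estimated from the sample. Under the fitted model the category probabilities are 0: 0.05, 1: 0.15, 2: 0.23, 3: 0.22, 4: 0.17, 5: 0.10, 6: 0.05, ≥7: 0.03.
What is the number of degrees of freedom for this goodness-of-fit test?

There are k = 8 categories and 1 parameter estimated from the data, so df = 8 − 1 − 1 = 6.

6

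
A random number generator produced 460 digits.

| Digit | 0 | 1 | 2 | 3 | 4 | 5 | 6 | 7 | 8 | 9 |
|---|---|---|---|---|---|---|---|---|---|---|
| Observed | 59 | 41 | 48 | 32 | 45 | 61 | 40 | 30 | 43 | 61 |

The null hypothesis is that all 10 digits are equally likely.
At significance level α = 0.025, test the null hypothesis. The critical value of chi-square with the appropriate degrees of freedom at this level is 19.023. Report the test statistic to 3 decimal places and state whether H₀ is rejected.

24.913; reject

Expected count for each of the 10 categories: 460/10 = 46.
0: (59 − 46)²/46 = 169/46 = 3.6739
1: (41 − 46)²/46 = 25/46 = 0.5435
2: (48 − 46)²/46 = 4/46 = 0.0870
3: (32 − 46)²/46 = 196/46 = 4.2609
4: (45 − 46)²/46 = 1/46 = 0.0217
5: (61 − 46)²/46 = 225/46 = 4.8913
6: (40 − 46)²/46 = 36/46 = 0.7826
7: (30 − 46)²/46 = 256/46 = 5.5652
8: (43 − 46)²/46 = 9/46 = 0.1957
9: (61 − 46)²/46 = 225/46 = 4.8913
Sum = 24.913
df = 9. Since 24.913 > 19.023, we reject H₀.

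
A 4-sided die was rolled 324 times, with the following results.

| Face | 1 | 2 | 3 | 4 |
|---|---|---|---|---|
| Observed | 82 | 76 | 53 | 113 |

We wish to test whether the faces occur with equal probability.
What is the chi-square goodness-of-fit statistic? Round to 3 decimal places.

Under H₀ each category has probability 1/4, so each expected count is 324/4 = 81.
χ² = (82−81)²/81 + (76−81)²/81 + (53−81)²/81 + (113−81)²/81
   = 0.0123 + 0.3086 + 9.6790 + 12.6420
Sum = 22.642

22.642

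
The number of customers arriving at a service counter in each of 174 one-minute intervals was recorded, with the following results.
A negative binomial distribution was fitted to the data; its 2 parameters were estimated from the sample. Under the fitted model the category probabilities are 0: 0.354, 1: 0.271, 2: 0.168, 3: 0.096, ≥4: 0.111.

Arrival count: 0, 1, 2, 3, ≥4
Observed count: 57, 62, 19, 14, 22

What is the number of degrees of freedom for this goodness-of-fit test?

There are k = 5 categories and 2 parameters estimated from the data, so df = 5 − 1 − 2 = 2.

2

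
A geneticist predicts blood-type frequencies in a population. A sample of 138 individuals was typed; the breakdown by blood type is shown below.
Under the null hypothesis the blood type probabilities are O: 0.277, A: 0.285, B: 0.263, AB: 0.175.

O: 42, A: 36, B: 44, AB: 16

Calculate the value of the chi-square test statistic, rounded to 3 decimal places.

5.041

Expected counts E_i = n·p_i: 138×0.277 = 38.226, 138×0.285 = 39.33, 138×0.263 = 36.294, 138×0.175 = 24.15.
O: (42 − 38.226)²/38.226 = 14.243076/38.226 = 0.3726
A: (36 − 39.33)²/39.33 = 11.0889/39.33 = 0.2819
B: (44 − 36.294)²/36.294 = 59.382436/36.294 = 1.6362
AB: (16 − 24.15)²/24.15 = 66.4225/24.15 = 2.7504
Sum = 5.041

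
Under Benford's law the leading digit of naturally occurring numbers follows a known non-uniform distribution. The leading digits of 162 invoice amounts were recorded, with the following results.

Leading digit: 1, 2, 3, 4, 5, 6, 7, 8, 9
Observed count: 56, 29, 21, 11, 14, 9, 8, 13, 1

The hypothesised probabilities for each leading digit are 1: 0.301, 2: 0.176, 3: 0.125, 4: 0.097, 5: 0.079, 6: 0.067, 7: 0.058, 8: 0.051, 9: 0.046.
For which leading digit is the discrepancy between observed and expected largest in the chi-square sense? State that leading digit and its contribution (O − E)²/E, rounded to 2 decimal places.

9, 5.59

Expected counts E_i = n·p_i: 162×0.301 = 48.762, 162×0.176 = 28.512, 162×0.125 = 20.25, 162×0.097 = 15.714, 162×0.079 = 12.798, 162×0.067 = 10.854, 162×0.058 = 9.396, 162×0.051 = 8.262, 162×0.046 = 7.452.
cat         O        E   (O−E)²/E
1          56   48.762      1.074
2          29   28.512      0.008
3          21    20.25      0.028
4          11   15.714      1.414
5          14   12.798      0.113
6           9   10.854      0.317
7           8    9.396      0.207
8          13    8.262      2.717
9           1    7.452      5.586
The largest term is for 9: 5.59.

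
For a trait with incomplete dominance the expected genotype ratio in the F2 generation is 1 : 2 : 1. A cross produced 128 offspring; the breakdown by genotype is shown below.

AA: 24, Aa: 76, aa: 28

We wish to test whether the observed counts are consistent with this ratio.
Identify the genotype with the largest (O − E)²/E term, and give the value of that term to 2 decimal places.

Aa, 2.25

Ratio total = 4. Expected counts: 128×1/4 = 32, 128×2/4 = 64, 128×1/4 = 32.
AA: (24 − 32)²/32 = 64/32 = 2.000
Aa: (76 − 64)²/64 = 144/64 = 2.250
aa: (28 − 32)²/32 = 16/32 = 0.500
The largest term is for Aa: 2.25.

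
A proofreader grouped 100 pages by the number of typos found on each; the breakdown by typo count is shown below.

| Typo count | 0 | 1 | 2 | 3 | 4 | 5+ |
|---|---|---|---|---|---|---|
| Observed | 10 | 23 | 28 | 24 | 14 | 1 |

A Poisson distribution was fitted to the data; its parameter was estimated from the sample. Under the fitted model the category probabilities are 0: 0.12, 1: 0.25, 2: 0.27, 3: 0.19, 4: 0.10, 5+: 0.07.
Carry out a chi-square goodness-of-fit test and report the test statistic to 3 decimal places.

Expected counts E_i = n·p_i: 100×0.12 = 12, 100×0.25 = 25, 100×0.27 = 27, 100×0.19 = 19, 100×0.10 = 10, 100×0.07 = 7.
cat         O        E   (O−E)²/E
0          10       12     0.3333
1          23       25     0.1600
2          28       27     0.0370
3          24       19     1.3158
4          14       10     1.6000
5+          1        7     5.1429
Sum = 8.589

8.589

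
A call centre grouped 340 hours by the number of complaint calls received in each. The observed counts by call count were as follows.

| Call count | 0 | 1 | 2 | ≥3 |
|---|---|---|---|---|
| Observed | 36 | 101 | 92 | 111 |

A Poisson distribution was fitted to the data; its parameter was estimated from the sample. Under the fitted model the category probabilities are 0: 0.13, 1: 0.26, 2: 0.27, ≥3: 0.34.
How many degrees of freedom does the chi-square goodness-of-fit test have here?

There are k = 4 categories and 1 parameter estimated from the data, so df = 4 − 1 − 1 = 2.

2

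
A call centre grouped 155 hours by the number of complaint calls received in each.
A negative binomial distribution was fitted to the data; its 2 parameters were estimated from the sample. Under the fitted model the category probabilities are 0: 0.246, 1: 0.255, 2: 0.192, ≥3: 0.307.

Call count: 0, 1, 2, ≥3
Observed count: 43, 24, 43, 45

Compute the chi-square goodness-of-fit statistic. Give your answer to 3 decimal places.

12.751

Expected counts E_i = n·p_i: 155×0.246 = 38.13, 155×0.255 = 39.525, 155×0.192 = 29.76, 155×0.307 = 47.585.
0: (43 − 38.13)²/38.13 = 23.7169/38.13 = 0.6220
1: (24 − 39.525)²/39.525 = 241.025625/39.525 = 6.0981
2: (43 − 29.76)²/29.76 = 175.2976/29.76 = 5.8904
≥3: (45 − 47.585)²/47.585 = 6.682225/47.585 = 0.1404
Sum = 12.751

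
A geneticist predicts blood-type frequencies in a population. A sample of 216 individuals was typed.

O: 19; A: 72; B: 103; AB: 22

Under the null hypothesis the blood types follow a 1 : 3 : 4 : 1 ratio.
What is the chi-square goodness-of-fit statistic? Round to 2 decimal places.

1.72

Ratio total = 9. Expected counts: 216×1/9 = 24, 216×3/9 = 72, 216×4/9 = 96, 216×1/9 = 24.
χ² = (19−24)²/24 + (72−72)²/72 + (103−96)²/96 + (22−24)²/24
   = 1.042 + 0.000 + 0.510 + 0.167
Sum = 1.72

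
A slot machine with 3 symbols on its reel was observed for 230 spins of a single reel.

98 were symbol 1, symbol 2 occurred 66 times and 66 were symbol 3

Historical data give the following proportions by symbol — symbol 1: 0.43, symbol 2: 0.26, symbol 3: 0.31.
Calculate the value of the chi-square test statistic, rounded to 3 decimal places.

Expected counts E_i = n·p_i: 230×0.43 = 98.9, 230×0.26 = 59.8, 230×0.31 = 71.3.
symbol 1: (98 − 98.9)²/98.9 = 0.81/98.9 = 0.0082
symbol 2: (66 − 59.8)²/59.8 = 38.44/59.8 = 0.6428
symbol 3: (66 − 71.3)²/71.3 = 28.09/71.3 = 0.3940
Sum = 1.045

1.045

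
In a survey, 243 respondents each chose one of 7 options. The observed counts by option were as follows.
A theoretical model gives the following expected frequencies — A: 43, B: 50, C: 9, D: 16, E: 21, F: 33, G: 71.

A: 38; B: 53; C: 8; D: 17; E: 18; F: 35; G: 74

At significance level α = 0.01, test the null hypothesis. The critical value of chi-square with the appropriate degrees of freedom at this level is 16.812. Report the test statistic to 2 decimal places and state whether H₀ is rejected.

1.61; do not reject

χ² = (38−43)²/43 + (53−50)²/50 + (8−9)²/9 + (17−16)²/16 + (18−21)²/21 + (35−33)²/33 + (74−71)²/71
   = 0.581 + 0.180 + 0.111 + 0.063 + 0.429 + 0.121 + 0.127
Sum = 1.61
df = 6. Since 1.61 < 16.812, we do not reject H₀.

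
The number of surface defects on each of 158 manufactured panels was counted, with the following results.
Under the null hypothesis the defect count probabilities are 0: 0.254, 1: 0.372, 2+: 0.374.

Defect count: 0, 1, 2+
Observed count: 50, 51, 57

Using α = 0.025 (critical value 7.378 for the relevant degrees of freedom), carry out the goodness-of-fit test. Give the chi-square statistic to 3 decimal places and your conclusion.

3.529; do not reject

Expected counts E_i = n·p_i: 158×0.254 = 40.132, 158×0.372 = 58.776, 158×0.374 = 59.092.
cat         O        E   (O−E)²/E
0          50   40.132     2.4264
1          51   58.776     1.0288
2+         57   59.092     0.0741
Sum = 3.529
df = 2. Since 3.529 < 7.378, we do not reject H₀.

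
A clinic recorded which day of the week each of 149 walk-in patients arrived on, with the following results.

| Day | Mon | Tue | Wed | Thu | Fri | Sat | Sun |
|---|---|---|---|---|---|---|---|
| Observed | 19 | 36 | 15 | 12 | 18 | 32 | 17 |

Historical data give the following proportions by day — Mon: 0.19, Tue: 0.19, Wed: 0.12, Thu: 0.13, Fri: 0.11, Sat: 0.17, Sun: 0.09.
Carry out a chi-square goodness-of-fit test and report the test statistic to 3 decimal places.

11.294

Expected counts E_i = n·p_i: 149×0.19 = 28.31, 149×0.19 = 28.31, 149×0.12 = 17.88, 149×0.13 = 19.37, 149×0.11 = 16.39, 149×0.17 = 25.33, 149×0.09 = 13.41.
cat         O        E   (O−E)²/E
Mon        19    28.31     3.0617
Tue        36    28.31     2.0889
Wed        15    17.88     0.4639
Thu        12    19.37     2.8042
Fri        18    16.39     0.1582
Sat        32    25.33     1.7564
Sun        17    13.41     0.9611
Sum = 11.294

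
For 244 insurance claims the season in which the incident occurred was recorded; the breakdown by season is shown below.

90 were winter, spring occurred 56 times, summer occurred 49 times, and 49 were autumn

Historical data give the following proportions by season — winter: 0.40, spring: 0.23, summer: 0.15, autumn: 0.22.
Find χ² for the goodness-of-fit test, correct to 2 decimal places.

5.20

Expected counts E_i = n·p_i: 244×0.40 = 97.6, 244×0.23 = 56.12, 244×0.15 = 36.6, 244×0.22 = 53.68.
χ² = (90−97.6)²/97.6 + (56−56.12)²/56.12 + (49−36.6)²/36.6 + (49−53.68)²/53.68
   = 0.592 + 0.000 + 4.201 + 0.408
Sum = 5.20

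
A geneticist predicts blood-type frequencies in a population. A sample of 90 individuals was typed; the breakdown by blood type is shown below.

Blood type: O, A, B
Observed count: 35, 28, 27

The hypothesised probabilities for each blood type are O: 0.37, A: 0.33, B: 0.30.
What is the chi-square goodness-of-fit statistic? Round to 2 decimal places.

Expected counts E_i = n·p_i: 90×0.37 = 33.3, 90×0.33 = 29.7, 90×0.30 = 27.
χ² = (35−33.3)²/33.3 + (28−29.7)²/29.7 + (27−27)²/27
   = 0.087 + 0.097 + 0.000
Sum = 0.18

0.18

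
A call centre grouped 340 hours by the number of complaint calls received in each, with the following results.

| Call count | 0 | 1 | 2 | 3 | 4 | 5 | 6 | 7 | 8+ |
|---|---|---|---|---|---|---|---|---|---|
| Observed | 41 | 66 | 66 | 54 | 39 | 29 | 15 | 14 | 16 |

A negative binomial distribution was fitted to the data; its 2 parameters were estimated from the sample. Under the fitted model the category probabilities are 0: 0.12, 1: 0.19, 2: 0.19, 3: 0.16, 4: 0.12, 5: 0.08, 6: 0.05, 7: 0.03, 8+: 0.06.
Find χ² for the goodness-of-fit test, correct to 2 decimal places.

Expected counts E_i = n·p_i: 340×0.12 = 40.8, 340×0.19 = 64.6, 340×0.19 = 64.6, 340×0.16 = 54.4, 340×0.12 = 40.8, 340×0.08 = 27.2, 340×0.05 = 17, 340×0.03 = 10.2, 340×0.06 = 20.4.
cat         O        E   (O−E)²/E
0          41     40.8      0.001
1          66     64.6      0.030
2          66     64.6      0.030
3          54     54.4      0.003
4          39     40.8      0.079
5          29     27.2      0.119
6          15       17      0.235
7          14     10.2      1.416
8+         16     20.4      0.949
Sum = 2.86

2.86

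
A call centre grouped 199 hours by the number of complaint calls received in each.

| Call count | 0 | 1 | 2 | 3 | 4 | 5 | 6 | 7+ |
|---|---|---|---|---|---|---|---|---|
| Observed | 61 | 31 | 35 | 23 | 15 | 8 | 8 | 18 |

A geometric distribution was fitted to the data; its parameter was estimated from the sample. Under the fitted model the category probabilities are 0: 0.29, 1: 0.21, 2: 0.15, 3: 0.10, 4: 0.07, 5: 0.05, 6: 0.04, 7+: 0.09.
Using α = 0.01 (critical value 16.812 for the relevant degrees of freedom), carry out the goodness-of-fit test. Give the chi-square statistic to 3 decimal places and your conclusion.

4.810; do not reject

Expected counts E_i = n·p_i: 199×0.29 = 57.71, 199×0.21 = 41.79, 199×0.15 = 29.85, 199×0.10 = 19.9, 199×0.07 = 13.93, 199×0.05 = 9.95, 199×0.04 = 7.96, 199×0.09 = 17.91.
χ² = (61−57.71)²/57.71 + (31−41.79)²/41.79 + (35−29.85)²/29.85 + (23−19.9)²/19.9 + (15−13.93)²/13.93 + (8−9.95)²/9.95 + (8−7.96)²/7.96 + (18−17.91)²/17.91
   = 0.1876 + 2.7859 + 0.8885 + 0.4829 + 0.0822 + 0.3822 + 0.0002 + 0.0005
Sum = 4.810
df = 6. Since 4.810 < 16.812, we do not reject H₀.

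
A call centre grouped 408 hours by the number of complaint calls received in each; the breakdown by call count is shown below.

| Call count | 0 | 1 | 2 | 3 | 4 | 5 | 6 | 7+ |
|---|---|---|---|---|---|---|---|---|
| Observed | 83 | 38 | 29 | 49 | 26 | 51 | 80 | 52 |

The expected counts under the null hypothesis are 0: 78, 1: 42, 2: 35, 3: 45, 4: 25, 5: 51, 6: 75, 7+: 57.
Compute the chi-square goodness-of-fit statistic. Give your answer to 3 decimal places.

cat         O        E   (O−E)²/E
0          83       78     0.3205
1          38       42     0.3810
2          29       35     1.0286
3          49       45     0.3556
4          26       25     0.0400
5          51       51     0.0000
6          80       75     0.3333
7+         52       57     0.4386
Sum = 2.898

2.898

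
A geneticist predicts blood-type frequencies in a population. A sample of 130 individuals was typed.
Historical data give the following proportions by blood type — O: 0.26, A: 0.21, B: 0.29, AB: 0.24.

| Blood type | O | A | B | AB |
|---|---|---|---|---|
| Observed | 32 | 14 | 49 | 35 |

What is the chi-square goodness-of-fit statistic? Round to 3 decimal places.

Expected counts E_i = n·p_i: 130×0.26 = 33.8, 130×0.21 = 27.3, 130×0.29 = 37.7, 130×0.24 = 31.2.
χ² = (32−33.8)²/33.8 + (14−27.3)²/27.3 + (49−37.7)²/37.7 + (35−31.2)²/31.2
   = 0.0959 + 6.4795 + 3.3870 + 0.4628
Sum = 10.425

10.425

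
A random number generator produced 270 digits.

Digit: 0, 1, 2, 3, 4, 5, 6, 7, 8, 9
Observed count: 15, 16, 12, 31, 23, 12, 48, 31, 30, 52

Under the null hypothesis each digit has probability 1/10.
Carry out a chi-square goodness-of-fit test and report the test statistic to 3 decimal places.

68.074

Expected count for each of the 10 categories: 270/10 = 27.
0: (15 − 27)²/27 = 144/27 = 5.3333
1: (16 − 27)²/27 = 121/27 = 4.4815
2: (12 − 27)²/27 = 225/27 = 8.3333
3: (31 − 27)²/27 = 16/27 = 0.5926
4: (23 − 27)²/27 = 16/27 = 0.5926
5: (12 − 27)²/27 = 225/27 = 8.3333
6: (48 − 27)²/27 = 441/27 = 16.3333
7: (31 − 27)²/27 = 16/27 = 0.5926
8: (30 − 27)²/27 = 9/27 = 0.3333
9: (52 − 27)²/27 = 625/27 = 23.1481
Sum = 68.074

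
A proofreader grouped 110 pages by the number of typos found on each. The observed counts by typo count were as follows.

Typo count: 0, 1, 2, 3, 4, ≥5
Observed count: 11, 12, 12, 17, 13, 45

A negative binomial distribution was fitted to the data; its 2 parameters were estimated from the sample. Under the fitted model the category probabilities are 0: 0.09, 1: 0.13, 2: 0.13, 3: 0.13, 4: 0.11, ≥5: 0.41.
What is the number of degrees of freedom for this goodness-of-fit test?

There are k = 6 categories and 2 parameters estimated from the data, so df = 6 − 1 − 2 = 3.

3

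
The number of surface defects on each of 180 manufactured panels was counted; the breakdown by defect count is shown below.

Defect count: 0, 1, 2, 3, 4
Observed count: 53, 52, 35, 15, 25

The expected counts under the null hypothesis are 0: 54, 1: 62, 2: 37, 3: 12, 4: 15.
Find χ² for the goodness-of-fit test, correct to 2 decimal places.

χ² = (53−54)²/54 + (52−62)²/62 + (35−37)²/37 + (15−12)²/12 + (25−15)²/15
   = 0.019 + 1.613 + 0.108 + 0.750 + 6.667
Sum = 9.16

9.16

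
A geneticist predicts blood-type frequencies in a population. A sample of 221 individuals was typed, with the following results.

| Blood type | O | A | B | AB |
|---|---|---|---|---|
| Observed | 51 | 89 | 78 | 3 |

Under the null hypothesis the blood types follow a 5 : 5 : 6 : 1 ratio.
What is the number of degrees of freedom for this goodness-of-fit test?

There are k = 4 categories and no parameters were estimated from the data, so df = 4 − 1 = 3.

3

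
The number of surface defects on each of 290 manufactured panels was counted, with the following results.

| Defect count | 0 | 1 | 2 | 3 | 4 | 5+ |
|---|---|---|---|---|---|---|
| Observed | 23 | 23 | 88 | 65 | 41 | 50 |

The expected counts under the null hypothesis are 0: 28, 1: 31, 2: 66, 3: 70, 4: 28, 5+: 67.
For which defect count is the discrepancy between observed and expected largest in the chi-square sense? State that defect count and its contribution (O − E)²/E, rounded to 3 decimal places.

2, 7.333

cat         O        E   (O−E)²/E
0          23       28     0.8929
1          23       31     2.0645
2          88       66     7.3333
3          65       70     0.3571
4          41       28     6.0357
5+         50       67     4.3134
The largest term is for 2: 7.333.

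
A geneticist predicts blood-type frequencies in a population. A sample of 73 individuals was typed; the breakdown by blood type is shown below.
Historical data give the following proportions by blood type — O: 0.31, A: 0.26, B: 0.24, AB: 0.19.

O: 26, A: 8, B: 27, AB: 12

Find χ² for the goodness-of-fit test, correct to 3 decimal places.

12.236

Expected counts E_i = n·p_i: 73×0.31 = 22.63, 73×0.26 = 18.98, 73×0.24 = 17.52, 73×0.19 = 13.87.
cat         O        E   (O−E)²/E
O          26    22.63     0.5019
A           8    18.98     6.3520
B          27    17.52     5.1296
AB         12    13.87     0.2521
Sum = 12.236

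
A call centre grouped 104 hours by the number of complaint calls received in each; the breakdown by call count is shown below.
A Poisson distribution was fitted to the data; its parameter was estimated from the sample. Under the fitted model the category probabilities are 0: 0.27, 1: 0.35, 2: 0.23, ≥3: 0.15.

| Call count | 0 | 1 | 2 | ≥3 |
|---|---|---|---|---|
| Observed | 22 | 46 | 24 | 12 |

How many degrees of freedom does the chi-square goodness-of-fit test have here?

There are k = 4 categories and 1 parameter estimated from the data, so df = 4 − 1 − 1 = 2.

2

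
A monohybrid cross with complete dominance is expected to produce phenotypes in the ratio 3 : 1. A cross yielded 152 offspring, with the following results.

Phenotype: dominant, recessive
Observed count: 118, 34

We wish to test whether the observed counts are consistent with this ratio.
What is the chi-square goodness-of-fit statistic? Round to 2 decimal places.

0.56

Ratio total = 4. Expected counts: 152×3/4 = 114, 152×1/4 = 38.
χ² = (118−114)²/114 + (34−38)²/38
   = 0.140 + 0.421
Sum = 0.56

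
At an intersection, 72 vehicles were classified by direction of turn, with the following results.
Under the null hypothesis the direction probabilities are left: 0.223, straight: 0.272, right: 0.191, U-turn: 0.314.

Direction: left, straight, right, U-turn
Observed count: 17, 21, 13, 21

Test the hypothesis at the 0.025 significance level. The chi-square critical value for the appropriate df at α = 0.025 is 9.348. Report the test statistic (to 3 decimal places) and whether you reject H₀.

Expected counts E_i = n·p_i: 72×0.223 = 16.056, 72×0.272 = 19.584, 72×0.191 = 13.752, 72×0.314 = 22.608.
χ² = (17−16.056)²/16.056 + (21−19.584)²/19.584 + (13−13.752)²/13.752 + (21−22.608)²/22.608
   = 0.0555 + 0.1024 + 0.0411 + 0.1144
Sum = 0.313
df = 3. Since 0.313 < 9.348, we do not reject H₀.

0.313; do not reject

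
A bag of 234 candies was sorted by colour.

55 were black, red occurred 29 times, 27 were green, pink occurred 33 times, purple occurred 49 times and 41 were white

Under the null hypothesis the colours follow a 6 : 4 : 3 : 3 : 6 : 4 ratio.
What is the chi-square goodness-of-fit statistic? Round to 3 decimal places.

Ratio total = 26. Expected counts: 234×6/26 = 54, 234×4/26 = 36, 234×3/26 = 27, 234×3/26 = 27, 234×6/26 = 54, 234×4/26 = 36.
χ² = (55−54)²/54 + (29−36)²/36 + (27−27)²/27 + (33−27)²/27 + (49−54)²/54 + (41−36)²/36
   = 0.0185 + 1.3611 + 0.0000 + 1.3333 + 0.4630 + 0.6944
Sum = 3.870

3.870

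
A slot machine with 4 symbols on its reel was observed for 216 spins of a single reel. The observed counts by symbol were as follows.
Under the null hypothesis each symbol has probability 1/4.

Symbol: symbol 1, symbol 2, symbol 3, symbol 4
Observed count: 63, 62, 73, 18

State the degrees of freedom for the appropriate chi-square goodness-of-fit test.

3

There are k = 4 categories and no parameters were estimated from the data, so df = 4 − 1 = 3.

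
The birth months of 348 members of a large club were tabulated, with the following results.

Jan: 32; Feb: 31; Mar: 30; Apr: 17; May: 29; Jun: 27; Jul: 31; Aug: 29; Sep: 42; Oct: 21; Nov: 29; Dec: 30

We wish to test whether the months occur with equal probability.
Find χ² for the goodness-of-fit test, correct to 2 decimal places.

13.79

Under H₀ each category has probability 1/12, so each expected count is 348/12 = 29.
χ² = (32−29)²/29 + (31−29)²/29 + (30−29)²/29 + (17−29)²/29 + (29−29)²/29 + (27−29)²/29 + (31−29)²/29 + (29−29)²/29 + (42−29)²/29 + (21−29)²/29 + (29−29)²/29 + (30−29)²/29
   = 0.310 + 0.138 + 0.034 + 4.966 + 0.000 + 0.138 + 0.138 + 0.000 + 5.828 + 2.207 + 0.000 + 0.034
Sum = 13.79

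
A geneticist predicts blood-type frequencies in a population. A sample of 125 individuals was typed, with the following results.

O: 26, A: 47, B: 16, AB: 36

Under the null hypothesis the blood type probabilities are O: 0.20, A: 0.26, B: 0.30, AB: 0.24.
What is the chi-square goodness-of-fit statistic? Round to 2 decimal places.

Expected counts E_i = n·p_i: 125×0.20 = 25, 125×0.26 = 32.5, 125×0.30 = 37.5, 125×0.24 = 30.
O: (26 − 25)²/25 = 1/25 = 0.040
A: (47 − 32.5)²/32.5 = 210.25/32.5 = 6.469
B: (16 − 37.5)²/37.5 = 462.25/37.5 = 12.327
AB: (36 − 30)²/30 = 36/30 = 1.200
Sum = 20.04

20.04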